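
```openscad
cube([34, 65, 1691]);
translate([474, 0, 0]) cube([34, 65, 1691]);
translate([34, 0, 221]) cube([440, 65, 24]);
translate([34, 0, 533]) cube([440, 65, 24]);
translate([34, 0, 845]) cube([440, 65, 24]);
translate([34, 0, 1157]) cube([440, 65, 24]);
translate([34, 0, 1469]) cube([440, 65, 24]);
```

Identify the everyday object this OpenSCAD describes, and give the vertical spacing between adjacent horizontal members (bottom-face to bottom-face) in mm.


A ladder. The rung spacing is 312 mm.

Two tall 34×65 posts with 5 short bars between them — a ladder. Adjacent rungs sit at z = 221 and z = 533, so the spacing is 533 − 221 = 312 mm.


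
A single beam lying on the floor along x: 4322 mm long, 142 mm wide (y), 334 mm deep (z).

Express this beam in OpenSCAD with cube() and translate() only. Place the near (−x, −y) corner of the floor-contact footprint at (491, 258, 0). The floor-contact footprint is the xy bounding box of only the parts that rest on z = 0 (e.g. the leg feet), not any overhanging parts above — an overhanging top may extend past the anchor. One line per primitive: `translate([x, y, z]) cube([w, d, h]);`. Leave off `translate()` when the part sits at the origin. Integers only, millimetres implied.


translate([491, 258, 0]) cube([4322, 142, 334]);


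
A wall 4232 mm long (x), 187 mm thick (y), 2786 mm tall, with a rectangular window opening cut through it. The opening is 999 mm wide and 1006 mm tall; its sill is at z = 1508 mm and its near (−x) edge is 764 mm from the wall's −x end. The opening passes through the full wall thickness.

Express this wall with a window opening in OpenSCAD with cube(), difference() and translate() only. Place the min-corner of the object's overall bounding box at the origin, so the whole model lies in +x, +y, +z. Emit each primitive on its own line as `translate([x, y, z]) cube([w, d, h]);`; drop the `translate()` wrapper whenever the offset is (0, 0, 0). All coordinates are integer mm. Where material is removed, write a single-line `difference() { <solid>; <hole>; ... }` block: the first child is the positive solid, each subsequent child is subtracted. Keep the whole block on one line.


difference() { cube([4232, 187, 2786]); translate([764, 0, 1508]) cube([999, 187, 1006]); }


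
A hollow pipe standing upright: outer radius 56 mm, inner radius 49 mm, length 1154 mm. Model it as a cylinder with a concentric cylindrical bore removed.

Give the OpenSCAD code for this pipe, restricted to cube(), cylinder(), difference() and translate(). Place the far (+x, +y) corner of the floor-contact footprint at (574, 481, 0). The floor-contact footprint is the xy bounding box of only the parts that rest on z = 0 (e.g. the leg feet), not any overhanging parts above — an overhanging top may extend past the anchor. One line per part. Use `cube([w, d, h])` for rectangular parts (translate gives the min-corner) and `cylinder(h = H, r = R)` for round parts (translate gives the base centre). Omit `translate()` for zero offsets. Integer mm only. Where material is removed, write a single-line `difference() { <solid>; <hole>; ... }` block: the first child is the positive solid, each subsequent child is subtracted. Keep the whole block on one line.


difference() { translate([518, 425, 0]) cylinder(h = 1154, r = 56); translate([518, 425, 0]) cylinder(h = 1154, r = 49); }


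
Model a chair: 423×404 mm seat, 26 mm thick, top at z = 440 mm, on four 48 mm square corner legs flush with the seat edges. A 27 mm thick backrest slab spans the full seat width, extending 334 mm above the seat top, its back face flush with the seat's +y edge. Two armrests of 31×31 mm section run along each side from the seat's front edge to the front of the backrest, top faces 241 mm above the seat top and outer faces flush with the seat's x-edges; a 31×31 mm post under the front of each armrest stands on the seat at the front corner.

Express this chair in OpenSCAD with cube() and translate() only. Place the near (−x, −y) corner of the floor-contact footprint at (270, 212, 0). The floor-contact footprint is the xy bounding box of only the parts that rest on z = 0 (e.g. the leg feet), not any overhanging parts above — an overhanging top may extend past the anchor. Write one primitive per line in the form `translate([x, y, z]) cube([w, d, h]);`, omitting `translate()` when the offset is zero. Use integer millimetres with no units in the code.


translate([270, 212, 414]) cube([423, 404, 26]);
translate([270, 212, 0]) cube([48, 48, 414]);
translate([645, 212, 0]) cube([48, 48, 414]);
translate([270, 568, 0]) cube([48, 48, 414]);
translate([645, 568, 0]) cube([48, 48, 414]);
translate([270, 589, 440]) cube([423, 27, 334]);
translate([270, 212, 650]) cube([31, 377, 31]);
translate([662, 212, 650]) cube([31, 377, 31]);
translate([270, 212, 440]) cube([31, 31, 210]);
translate([662, 212, 440]) cube([31, 31, 210]);


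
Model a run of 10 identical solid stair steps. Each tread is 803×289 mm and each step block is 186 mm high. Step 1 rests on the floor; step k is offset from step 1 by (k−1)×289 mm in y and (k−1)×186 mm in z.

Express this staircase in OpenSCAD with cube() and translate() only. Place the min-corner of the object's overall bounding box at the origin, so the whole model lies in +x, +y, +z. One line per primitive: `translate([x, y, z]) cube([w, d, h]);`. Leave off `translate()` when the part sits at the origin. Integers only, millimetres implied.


cube([803, 289, 186]);
translate([0, 289, 186]) cube([803, 289, 186]);
translate([0, 578, 372]) cube([803, 289, 186]);
translate([0, 867, 558]) cube([803, 289, 186]);
translate([0, 1156, 744]) cube([803, 289, 186]);
translate([0, 1445, 930]) cube([803, 289, 186]);
translate([0, 1734, 1116]) cube([803, 289, 186]);
translate([0, 2023, 1302]) cube([803, 289, 186]);
translate([0, 2312, 1488]) cube([803, 289, 186]);
translate([0, 2601, 1674]) cube([803, 289, 186]);


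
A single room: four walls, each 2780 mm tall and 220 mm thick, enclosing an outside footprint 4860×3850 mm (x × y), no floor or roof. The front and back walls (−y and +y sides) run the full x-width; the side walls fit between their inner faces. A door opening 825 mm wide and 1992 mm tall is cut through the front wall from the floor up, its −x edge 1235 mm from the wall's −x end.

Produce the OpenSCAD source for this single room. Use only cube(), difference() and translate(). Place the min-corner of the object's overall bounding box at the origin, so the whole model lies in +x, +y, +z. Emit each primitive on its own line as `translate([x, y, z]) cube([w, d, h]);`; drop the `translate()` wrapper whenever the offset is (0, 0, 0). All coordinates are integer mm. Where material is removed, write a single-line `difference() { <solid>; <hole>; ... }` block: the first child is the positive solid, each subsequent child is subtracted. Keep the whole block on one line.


difference() { cube([4860, 220, 2780]); translate([1235, 0, 0]) cube([825, 220, 1992]); }
translate([0, 3630, 0]) cube([4860, 220, 2780]);
translate([0, 220, 0]) cube([220, 3410, 2780]);
translate([4640, 220, 0]) cube([220, 3410, 2780]);


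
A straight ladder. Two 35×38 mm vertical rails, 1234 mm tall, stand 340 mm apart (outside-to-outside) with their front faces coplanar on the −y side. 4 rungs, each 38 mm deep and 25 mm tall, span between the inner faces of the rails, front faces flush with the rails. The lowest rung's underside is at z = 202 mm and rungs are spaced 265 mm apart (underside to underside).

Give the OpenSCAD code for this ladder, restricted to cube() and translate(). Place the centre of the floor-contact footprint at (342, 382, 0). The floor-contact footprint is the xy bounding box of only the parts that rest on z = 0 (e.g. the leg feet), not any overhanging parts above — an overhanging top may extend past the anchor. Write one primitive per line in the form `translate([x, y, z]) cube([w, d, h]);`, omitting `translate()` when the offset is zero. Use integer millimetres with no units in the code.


translate([172, 363, 0]) cube([35, 38, 1234]);
translate([477, 363, 0]) cube([35, 38, 1234]);
translate([207, 363, 202]) cube([270, 38, 25]);
translate([207, 363, 467]) cube([270, 38, 25]);
translate([207, 363, 732]) cube([270, 38, 25]);
translate([207, 363, 997]) cube([270, 38, 25]);


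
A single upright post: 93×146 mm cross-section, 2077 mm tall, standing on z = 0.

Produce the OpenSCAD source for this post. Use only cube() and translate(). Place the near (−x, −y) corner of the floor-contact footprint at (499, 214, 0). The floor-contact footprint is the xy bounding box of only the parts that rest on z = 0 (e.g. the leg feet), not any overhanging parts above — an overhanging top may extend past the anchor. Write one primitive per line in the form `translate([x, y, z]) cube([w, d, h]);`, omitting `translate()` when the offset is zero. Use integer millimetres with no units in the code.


translate([499, 214, 0]) cube([93, 146, 2077]);


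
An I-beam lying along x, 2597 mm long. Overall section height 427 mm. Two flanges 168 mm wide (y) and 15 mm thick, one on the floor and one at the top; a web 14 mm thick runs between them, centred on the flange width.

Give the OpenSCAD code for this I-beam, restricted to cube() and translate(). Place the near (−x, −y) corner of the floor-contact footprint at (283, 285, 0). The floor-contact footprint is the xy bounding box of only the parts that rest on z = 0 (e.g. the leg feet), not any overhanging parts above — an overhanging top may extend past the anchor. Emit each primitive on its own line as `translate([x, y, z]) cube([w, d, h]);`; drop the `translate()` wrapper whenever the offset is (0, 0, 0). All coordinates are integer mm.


translate([283, 285, 0]) cube([2597, 168, 15]);
translate([283, 362, 15]) cube([2597, 14, 397]);
translate([283, 285, 412]) cube([2597, 168, 15]);


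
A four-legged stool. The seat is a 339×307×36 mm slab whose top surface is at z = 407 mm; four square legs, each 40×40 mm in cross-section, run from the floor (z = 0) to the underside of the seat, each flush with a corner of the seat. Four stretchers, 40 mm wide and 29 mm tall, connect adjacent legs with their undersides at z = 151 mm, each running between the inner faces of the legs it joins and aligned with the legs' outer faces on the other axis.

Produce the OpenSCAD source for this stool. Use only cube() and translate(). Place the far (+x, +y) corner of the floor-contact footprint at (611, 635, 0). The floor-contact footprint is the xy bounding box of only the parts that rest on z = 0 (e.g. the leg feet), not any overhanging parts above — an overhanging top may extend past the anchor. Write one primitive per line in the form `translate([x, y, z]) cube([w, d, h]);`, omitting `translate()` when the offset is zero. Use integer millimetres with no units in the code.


translate([272, 328, 371]) cube([339, 307, 36]);
translate([272, 328, 0]) cube([40, 40, 371]);
translate([571, 328, 0]) cube([40, 40, 371]);
translate([272, 595, 0]) cube([40, 40, 371]);
translate([571, 595, 0]) cube([40, 40, 371]);
translate([312, 328, 151]) cube([259, 40, 29]);
translate([312, 595, 151]) cube([259, 40, 29]);
translate([272, 368, 151]) cube([40, 227, 29]);
translate([571, 368, 151]) cube([40, 227, 29]);


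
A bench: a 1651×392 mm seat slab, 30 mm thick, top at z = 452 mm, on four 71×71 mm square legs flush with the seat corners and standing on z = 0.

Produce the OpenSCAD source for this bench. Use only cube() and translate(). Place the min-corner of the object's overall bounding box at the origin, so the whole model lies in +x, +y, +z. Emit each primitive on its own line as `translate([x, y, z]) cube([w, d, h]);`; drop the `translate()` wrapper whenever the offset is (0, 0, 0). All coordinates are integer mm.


translate([0, 0, 422]) cube([1651, 392, 30]);
cube([71, 71, 422]);
translate([0, 321, 0]) cube([71, 71, 422]);
translate([1580, 0, 0]) cube([71, 71, 422]);
translate([1580, 321, 0]) cube([71, 71, 422]);


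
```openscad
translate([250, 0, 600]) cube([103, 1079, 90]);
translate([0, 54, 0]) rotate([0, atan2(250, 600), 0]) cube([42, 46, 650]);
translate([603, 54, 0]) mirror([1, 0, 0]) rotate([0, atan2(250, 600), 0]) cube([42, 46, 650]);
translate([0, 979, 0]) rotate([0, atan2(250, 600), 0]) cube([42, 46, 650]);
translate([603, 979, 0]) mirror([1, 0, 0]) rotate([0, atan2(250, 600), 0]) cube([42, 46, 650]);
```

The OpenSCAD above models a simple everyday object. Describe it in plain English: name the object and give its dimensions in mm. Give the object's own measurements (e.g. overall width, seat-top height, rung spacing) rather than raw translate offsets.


A sawhorse. A 103×1079×90 mm beam (x, y, z) sits on two A-frame leg pairs. Each pair is two raked legs of 42×46 mm section (46 mm along y) splaying symmetrically in x. Each leg rises 600 mm vertically over 250 mm of horizontal reach and is 650 mm long along its own axis. Every leg's outer bottom edge rests on the floor and its outer top edge meets a bottom edge of the beam — the left legs (tilting toward +x) meet the beam's −x bottom edge, the right legs (their mirror images, tilting toward −x) meet its +x bottom edge — so the leg tops tuck under the beam, the beam's underside is 600 mm above the floor, and the feet are 603 mm apart outside-to-outside with the beam centred between them. The two leg pairs are set in 54 mm from either end of the beam.


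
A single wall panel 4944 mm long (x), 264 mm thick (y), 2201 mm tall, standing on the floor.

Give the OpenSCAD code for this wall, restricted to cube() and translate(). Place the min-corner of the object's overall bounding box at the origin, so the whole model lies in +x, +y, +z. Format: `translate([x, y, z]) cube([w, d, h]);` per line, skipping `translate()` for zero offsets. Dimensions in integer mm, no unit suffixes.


cube([4944, 264, 2201]);


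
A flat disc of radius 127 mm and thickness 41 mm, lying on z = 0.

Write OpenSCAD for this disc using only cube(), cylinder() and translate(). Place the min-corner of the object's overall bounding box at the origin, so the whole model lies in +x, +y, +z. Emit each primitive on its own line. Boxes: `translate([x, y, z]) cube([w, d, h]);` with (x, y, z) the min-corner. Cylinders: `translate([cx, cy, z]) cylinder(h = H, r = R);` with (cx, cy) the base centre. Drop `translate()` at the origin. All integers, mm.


translate([127, 127, 0]) cylinder(h = 41, r = 127);


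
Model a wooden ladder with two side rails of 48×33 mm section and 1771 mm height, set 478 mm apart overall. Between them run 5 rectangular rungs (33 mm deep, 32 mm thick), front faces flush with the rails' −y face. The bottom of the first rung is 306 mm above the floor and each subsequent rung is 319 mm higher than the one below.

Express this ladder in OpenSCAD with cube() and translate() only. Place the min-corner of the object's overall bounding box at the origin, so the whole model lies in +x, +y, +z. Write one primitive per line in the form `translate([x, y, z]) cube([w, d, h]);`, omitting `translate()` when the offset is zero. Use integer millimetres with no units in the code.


cube([48, 33, 1771]);
translate([430, 0, 0]) cube([48, 33, 1771]);
translate([48, 0, 306]) cube([382, 33, 32]);
translate([48, 0, 625]) cube([382, 33, 32]);
translate([48, 0, 944]) cube([382, 33, 32]);
translate([48, 0, 1263]) cube([382, 33, 32]);
translate([48, 0, 1582]) cube([382, 33, 32]);


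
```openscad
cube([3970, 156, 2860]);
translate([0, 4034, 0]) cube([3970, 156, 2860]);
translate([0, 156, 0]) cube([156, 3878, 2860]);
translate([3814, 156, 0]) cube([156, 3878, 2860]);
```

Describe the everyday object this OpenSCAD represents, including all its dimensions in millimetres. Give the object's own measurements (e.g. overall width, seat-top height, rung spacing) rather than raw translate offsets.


The wall frame of a small rectangular building: four walls, each 2860 mm tall and 156 mm thick, enclosing a footprint 3970 mm (x) by 4190 mm (y) outside-to-outside, with no floor or roof. The front and back walls (the −y and +y sides) span the full width; the two side walls fit between them.


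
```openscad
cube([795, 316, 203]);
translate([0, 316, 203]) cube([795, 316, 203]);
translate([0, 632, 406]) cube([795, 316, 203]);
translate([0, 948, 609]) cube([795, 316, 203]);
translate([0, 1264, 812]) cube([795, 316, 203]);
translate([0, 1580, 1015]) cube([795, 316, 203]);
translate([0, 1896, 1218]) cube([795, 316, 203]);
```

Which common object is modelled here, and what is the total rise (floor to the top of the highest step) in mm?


A staircase. The total rise is 1421 mm.

7 identical blocks, each offset up and back from the previous — a staircase. Each step is 203 mm tall and there are 7 of them, so the total rise is 7 × 203 = 1421 mm.


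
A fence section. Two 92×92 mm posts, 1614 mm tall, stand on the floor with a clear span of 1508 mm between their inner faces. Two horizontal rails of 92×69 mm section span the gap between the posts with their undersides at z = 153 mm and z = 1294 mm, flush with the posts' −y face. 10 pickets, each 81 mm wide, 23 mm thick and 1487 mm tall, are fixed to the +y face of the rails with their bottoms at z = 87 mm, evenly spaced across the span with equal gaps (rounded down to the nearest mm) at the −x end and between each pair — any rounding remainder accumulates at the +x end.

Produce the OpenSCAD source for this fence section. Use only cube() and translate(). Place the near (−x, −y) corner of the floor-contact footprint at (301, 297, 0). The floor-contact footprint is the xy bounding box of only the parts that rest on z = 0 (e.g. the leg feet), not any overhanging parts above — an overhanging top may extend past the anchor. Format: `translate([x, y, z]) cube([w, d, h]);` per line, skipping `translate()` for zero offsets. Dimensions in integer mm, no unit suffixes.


translate([301, 297, 0]) cube([92, 92, 1614]);
translate([1901, 297, 0]) cube([92, 92, 1614]);
translate([393, 297, 153]) cube([1508, 92, 69]);
translate([393, 297, 1294]) cube([1508, 92, 69]);
translate([456, 389, 87]) cube([81, 23, 1487]);
translate([600, 389, 87]) cube([81, 23, 1487]);
translate([744, 389, 87]) cube([81, 23, 1487]);
translate([888, 389, 87]) cube([81, 23, 1487]);
translate([1032, 389, 87]) cube([81, 23, 1487]);
translate([1176, 389, 87]) cube([81, 23, 1487]);
translate([1320, 389, 87]) cube([81, 23, 1487]);
translate([1464, 389, 87]) cube([81, 23, 1487]);
translate([1608, 389, 87]) cube([81, 23, 1487]);
translate([1752, 389, 87]) cube([81, 23, 1487]);


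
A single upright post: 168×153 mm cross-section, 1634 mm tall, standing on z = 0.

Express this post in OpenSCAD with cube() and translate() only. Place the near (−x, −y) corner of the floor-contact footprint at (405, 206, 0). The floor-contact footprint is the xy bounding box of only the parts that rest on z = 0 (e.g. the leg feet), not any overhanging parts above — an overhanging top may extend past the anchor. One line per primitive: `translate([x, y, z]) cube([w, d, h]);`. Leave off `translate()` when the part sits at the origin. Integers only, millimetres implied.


translate([405, 206, 0]) cube([168, 153, 1634]);


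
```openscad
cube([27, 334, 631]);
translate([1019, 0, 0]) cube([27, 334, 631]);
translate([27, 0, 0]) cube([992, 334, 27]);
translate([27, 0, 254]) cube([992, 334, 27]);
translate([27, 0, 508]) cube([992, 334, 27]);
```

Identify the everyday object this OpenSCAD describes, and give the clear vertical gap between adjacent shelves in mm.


A bookshelf. The clear shelf gap is 227 mm.

Two tall side panels with 3 horizontal boards between them — a bookshelf. The first two shelf undersides are at z = 0 and z = 254; with shelf thickness 27, the clear gap is 254 − 0 − 27 = 227 mm.


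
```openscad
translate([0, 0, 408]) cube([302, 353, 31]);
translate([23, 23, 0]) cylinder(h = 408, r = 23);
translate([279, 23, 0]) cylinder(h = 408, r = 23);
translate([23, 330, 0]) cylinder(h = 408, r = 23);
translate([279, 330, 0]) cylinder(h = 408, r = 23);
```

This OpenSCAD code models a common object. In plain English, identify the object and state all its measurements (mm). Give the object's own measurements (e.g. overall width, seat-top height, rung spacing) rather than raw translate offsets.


A simple wooden stool: a rectangular seat 302 mm (x) by 353 mm (y), 31 mm thick, top face at z = 439 mm, on four round legs, each 46 mm in diameter. The legs rest on z = 0, each leg's axis is inset half a diameter from the nearest pair of seat edges (so the leg's bounding box is flush with the corner).


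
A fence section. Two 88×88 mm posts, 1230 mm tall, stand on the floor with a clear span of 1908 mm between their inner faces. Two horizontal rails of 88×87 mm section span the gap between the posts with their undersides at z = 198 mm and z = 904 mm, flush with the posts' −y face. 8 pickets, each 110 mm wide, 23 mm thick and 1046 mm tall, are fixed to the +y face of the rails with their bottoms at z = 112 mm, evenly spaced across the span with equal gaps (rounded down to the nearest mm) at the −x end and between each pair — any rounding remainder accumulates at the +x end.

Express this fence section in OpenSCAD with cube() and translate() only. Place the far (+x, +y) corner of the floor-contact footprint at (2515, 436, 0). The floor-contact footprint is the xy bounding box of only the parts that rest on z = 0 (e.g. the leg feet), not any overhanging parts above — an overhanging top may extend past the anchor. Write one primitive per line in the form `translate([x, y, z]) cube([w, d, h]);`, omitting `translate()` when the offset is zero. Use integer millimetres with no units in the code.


translate([431, 348, 0]) cube([88, 88, 1230]);
translate([2427, 348, 0]) cube([88, 88, 1230]);
translate([519, 348, 198]) cube([1908, 88, 87]);
translate([519, 348, 904]) cube([1908, 88, 87]);
translate([633, 436, 112]) cube([110, 23, 1046]);
translate([857, 436, 112]) cube([110, 23, 1046]);
translate([1081, 436, 112]) cube([110, 23, 1046]);
translate([1305, 436, 112]) cube([110, 23, 1046]);
translate([1529, 436, 112]) cube([110, 23, 1046]);
translate([1753, 436, 112]) cube([110, 23, 1046]);
translate([1977, 436, 112]) cube([110, 23, 1046]);
translate([2201, 436, 112]) cube([110, 23, 1046]);


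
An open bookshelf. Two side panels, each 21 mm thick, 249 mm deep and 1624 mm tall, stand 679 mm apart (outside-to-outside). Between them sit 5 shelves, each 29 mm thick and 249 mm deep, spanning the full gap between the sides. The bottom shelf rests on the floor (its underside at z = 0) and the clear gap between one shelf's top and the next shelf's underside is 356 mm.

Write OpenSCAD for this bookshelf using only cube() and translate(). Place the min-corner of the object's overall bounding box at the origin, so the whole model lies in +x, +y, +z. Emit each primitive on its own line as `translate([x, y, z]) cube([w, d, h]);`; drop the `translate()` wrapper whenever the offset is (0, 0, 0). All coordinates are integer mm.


cube([21, 249, 1624]);
translate([658, 0, 0]) cube([21, 249, 1624]);
translate([21, 0, 0]) cube([637, 249, 29]);
translate([21, 0, 385]) cube([637, 249, 29]);
translate([21, 0, 770]) cube([637, 249, 29]);
translate([21, 0, 1155]) cube([637, 249, 29]);
translate([21, 0, 1540]) cube([637, 249, 29]);


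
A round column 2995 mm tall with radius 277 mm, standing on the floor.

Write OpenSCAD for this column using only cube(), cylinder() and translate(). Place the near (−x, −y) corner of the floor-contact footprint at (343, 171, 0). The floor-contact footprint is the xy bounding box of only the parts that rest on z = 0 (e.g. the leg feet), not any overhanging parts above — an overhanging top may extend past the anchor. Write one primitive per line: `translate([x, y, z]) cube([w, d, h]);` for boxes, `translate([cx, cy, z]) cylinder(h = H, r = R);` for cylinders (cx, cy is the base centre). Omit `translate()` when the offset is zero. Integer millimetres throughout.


translate([620, 448, 0]) cylinder(h = 2995, r = 277);


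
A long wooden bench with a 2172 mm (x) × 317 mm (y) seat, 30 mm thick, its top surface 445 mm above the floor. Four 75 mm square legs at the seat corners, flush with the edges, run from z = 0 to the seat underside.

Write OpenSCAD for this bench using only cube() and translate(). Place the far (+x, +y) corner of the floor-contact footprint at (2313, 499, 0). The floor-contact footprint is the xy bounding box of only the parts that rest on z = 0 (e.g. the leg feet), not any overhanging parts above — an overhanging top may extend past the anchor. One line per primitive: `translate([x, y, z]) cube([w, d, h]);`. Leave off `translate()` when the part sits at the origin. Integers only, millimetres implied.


translate([141, 182, 415]) cube([2172, 317, 30]);
translate([141, 182, 0]) cube([75, 75, 415]);
translate([141, 424, 0]) cube([75, 75, 415]);
translate([2238, 182, 0]) cube([75, 75, 415]);
translate([2238, 424, 0]) cube([75, 75, 415]);


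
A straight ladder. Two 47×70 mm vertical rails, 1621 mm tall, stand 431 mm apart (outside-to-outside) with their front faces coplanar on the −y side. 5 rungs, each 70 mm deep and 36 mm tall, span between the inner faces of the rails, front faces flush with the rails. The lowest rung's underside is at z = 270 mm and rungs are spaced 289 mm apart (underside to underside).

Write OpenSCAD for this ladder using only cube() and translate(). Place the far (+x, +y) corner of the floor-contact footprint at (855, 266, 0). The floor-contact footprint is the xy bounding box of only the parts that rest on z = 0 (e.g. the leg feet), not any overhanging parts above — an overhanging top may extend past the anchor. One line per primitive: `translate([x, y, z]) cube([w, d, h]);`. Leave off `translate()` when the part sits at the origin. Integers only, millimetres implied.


translate([424, 196, 0]) cube([47, 70, 1621]);
translate([808, 196, 0]) cube([47, 70, 1621]);
translate([471, 196, 270]) cube([337, 70, 36]);
translate([471, 196, 559]) cube([337, 70, 36]);
translate([471, 196, 848]) cube([337, 70, 36]);
translate([471, 196, 1137]) cube([337, 70, 36]);
translate([471, 196, 1426]) cube([337, 70, 36]);


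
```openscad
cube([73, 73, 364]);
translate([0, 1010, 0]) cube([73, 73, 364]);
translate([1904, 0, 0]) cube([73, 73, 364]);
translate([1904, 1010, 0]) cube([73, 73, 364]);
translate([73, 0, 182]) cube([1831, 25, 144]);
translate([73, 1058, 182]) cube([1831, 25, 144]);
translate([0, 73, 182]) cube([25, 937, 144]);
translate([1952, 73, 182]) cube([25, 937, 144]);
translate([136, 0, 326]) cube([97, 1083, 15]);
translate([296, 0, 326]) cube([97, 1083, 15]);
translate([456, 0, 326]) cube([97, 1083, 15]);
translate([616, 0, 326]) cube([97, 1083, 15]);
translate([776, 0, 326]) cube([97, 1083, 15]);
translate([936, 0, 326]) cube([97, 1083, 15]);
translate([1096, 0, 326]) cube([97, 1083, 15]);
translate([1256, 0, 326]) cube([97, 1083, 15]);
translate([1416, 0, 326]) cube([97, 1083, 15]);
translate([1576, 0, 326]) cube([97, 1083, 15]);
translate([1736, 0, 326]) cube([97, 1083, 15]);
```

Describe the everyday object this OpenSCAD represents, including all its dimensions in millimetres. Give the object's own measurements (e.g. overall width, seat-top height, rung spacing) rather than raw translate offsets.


A bed frame 1977 mm long (x) by 1083 mm wide (y). Four 73×73 mm corner posts, 364 mm tall, at the corners of the footprint. Four rails of 25 mm thickness and 144 mm height run between adjacent posts with their undersides at z = 182 mm, their outer faces flush with the outside of the frame (the two x-running rails run between the posts' inner faces; the two y-running rails run between the posts' inner faces). 11 slats, each 97 mm wide (x) and 15 mm thick, lie across the top of the two x-running rails, running the full 1083 mm width of the frame in y; along x they sit between the end posts with a 63 mm gap after the −x posts and between neighbouring slats, leaving 71 mm before the +x posts.


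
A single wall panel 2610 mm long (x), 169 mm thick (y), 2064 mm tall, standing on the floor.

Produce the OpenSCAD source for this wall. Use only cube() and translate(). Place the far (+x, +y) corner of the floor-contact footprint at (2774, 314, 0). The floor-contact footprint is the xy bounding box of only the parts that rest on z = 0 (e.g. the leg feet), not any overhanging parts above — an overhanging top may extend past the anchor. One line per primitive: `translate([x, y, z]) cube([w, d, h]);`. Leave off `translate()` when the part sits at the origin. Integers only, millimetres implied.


translate([164, 145, 0]) cube([2610, 169, 2064]);


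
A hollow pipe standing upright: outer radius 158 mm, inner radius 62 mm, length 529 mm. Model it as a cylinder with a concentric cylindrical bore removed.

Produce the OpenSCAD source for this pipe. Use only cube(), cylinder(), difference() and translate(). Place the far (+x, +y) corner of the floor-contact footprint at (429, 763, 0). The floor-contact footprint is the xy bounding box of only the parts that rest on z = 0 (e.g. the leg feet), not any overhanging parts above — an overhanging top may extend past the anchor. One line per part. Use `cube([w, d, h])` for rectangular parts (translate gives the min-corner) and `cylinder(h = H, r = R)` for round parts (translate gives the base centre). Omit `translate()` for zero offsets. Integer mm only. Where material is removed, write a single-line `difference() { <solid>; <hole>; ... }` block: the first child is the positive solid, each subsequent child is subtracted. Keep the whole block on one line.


difference() { translate([271, 605, 0]) cylinder(h = 529, r = 158); translate([271, 605, 0]) cylinder(h = 529, r = 62); }


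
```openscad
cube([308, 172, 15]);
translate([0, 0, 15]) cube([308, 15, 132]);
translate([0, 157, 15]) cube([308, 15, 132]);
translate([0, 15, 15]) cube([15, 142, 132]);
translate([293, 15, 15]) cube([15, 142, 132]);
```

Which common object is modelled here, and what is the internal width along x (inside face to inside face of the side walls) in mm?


An open box. The internal width is 278 mm.

A 308×172 base slab with four walls standing on it — an open box. The base is 308 mm wide and the walls are 15 mm thick, so the internal width is 308 − 2 × 15 = 278 mm.


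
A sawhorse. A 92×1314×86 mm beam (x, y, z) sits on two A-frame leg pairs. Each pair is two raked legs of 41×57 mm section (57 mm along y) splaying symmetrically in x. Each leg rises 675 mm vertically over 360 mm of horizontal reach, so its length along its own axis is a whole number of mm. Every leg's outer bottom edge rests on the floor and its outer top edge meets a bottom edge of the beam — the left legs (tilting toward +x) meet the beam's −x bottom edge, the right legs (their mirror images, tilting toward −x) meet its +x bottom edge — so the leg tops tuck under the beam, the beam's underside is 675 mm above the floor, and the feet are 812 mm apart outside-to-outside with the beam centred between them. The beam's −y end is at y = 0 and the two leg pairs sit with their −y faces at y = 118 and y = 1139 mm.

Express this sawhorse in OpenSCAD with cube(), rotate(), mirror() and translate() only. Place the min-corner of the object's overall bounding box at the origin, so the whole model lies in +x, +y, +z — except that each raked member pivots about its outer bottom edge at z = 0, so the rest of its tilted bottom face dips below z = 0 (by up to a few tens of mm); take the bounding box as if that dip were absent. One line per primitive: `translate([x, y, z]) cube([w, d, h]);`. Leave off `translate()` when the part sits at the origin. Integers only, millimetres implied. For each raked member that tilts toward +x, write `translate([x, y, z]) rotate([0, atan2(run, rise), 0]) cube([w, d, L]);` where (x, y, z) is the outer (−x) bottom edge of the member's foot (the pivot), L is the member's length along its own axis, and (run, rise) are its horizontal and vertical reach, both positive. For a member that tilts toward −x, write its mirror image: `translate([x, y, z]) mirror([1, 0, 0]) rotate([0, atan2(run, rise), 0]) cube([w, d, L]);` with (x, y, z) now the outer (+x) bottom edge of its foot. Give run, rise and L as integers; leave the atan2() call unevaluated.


translate([360, 0, 675]) cube([92, 1314, 86]);
translate([0, 118, 0]) rotate([0, atan2(360, 675), 0]) cube([41, 57, 765]);
translate([812, 118, 0]) mirror([1, 0, 0]) rotate([0, atan2(360, 675), 0]) cube([41, 57, 765]);
translate([0, 1139, 0]) rotate([0, atan2(360, 675), 0]) cube([41, 57, 765]);
translate([812, 1139, 0]) mirror([1, 0, 0]) rotate([0, atan2(360, 675), 0]) cube([41, 57, 765]);


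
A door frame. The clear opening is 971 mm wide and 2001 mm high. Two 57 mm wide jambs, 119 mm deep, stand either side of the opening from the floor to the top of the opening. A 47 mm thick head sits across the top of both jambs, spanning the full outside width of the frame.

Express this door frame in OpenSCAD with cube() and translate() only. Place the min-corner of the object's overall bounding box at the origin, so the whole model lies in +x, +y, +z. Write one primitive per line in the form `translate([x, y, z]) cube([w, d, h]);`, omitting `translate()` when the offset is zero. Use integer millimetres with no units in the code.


cube([57, 119, 2001]);
translate([1028, 0, 0]) cube([57, 119, 2001]);
translate([0, 0, 2001]) cube([1085, 119, 47]);


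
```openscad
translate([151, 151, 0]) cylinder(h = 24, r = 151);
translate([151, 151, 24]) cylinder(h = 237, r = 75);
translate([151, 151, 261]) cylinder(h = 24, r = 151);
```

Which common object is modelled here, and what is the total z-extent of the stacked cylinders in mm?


A spool. The overall height is 285 mm.

Three coaxial cylinders, large–small–large — a spool. Two 24 mm flanges and a 237 mm core give 24 + 237 + 24 = 285 mm.


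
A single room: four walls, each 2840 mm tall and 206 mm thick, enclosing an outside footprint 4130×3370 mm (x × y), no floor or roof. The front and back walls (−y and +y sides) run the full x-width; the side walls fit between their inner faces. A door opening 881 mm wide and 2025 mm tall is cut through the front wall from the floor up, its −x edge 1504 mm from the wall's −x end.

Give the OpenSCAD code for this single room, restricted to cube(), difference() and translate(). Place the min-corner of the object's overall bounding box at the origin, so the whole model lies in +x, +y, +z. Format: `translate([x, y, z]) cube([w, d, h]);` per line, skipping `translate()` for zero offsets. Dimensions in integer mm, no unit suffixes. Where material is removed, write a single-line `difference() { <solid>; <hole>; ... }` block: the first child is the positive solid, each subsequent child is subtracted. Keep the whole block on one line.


difference() { cube([4130, 206, 2840]); translate([1504, 0, 0]) cube([881, 206, 2025]); }
translate([0, 3164, 0]) cube([4130, 206, 2840]);
translate([0, 206, 0]) cube([206, 2958, 2840]);
translate([3924, 206, 0]) cube([206, 2958, 2840]);


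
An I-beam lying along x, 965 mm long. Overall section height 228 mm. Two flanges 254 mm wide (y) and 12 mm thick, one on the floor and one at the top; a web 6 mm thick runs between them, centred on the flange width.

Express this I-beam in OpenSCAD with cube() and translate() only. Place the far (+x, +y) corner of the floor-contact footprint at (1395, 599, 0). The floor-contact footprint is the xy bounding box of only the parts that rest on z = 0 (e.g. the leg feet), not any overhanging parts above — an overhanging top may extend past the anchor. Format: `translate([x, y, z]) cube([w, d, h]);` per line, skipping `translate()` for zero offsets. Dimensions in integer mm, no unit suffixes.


translate([430, 345, 0]) cube([965, 254, 12]);
translate([430, 469, 12]) cube([965, 6, 204]);
translate([430, 345, 216]) cube([965, 254, 12]);


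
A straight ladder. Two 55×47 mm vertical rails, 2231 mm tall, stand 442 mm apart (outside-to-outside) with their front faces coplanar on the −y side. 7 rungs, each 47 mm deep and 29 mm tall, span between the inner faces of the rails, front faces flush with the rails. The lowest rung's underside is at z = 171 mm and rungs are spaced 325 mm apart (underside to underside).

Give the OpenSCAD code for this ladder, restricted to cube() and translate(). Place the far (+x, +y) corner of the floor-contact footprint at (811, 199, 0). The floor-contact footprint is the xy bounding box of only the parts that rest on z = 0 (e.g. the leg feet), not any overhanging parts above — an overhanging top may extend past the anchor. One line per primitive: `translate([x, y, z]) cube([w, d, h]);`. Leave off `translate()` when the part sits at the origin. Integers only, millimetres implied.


translate([369, 152, 0]) cube([55, 47, 2231]);
translate([756, 152, 0]) cube([55, 47, 2231]);
translate([424, 152, 171]) cube([332, 47, 29]);
translate([424, 152, 496]) cube([332, 47, 29]);
translate([424, 152, 821]) cube([332, 47, 29]);
translate([424, 152, 1146]) cube([332, 47, 29]);
translate([424, 152, 1471]) cube([332, 47, 29]);
translate([424, 152, 1796]) cube([332, 47, 29]);
translate([424, 152, 2121]) cube([332, 47, 29]);


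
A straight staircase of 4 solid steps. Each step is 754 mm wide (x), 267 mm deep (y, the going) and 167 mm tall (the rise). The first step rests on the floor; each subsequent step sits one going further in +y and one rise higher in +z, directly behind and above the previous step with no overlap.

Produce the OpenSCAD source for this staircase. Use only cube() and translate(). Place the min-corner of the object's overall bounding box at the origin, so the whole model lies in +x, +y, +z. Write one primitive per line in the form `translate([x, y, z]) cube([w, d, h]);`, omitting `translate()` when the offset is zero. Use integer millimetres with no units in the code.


cube([754, 267, 167]);
translate([0, 267, 167]) cube([754, 267, 167]);
translate([0, 534, 334]) cube([754, 267, 167]);
translate([0, 801, 501]) cube([754, 267, 167]);


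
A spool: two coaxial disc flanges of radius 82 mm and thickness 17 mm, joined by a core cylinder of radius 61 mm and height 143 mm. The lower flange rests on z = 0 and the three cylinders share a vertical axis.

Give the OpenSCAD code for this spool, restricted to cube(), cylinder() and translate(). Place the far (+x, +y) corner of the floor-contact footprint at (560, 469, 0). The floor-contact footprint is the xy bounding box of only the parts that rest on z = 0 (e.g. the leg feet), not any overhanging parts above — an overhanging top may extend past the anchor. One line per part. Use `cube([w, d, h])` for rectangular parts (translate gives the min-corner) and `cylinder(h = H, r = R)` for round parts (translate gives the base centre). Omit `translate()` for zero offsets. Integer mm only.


translate([478, 387, 0]) cylinder(h = 17, r = 82);
translate([478, 387, 17]) cylinder(h = 143, r = 61);
translate([478, 387, 160]) cylinder(h = 17, r = 82);


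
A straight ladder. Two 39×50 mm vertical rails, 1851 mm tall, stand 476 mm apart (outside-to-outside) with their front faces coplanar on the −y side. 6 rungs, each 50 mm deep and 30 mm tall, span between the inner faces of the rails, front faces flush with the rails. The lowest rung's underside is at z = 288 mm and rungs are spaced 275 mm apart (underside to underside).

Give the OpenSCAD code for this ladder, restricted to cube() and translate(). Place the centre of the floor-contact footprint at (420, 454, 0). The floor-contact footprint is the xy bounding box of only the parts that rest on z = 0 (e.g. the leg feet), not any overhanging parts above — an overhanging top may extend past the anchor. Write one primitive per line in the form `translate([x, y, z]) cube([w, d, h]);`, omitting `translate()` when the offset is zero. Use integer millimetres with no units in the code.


translate([182, 429, 0]) cube([39, 50, 1851]);
translate([619, 429, 0]) cube([39, 50, 1851]);
translate([221, 429, 288]) cube([398, 50, 30]);
translate([221, 429, 563]) cube([398, 50, 30]);
translate([221, 429, 838]) cube([398, 50, 30]);
translate([221, 429, 1113]) cube([398, 50, 30]);
translate([221, 429, 1388]) cube([398, 50, 30]);
translate([221, 429, 1663]) cube([398, 50, 30]);
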